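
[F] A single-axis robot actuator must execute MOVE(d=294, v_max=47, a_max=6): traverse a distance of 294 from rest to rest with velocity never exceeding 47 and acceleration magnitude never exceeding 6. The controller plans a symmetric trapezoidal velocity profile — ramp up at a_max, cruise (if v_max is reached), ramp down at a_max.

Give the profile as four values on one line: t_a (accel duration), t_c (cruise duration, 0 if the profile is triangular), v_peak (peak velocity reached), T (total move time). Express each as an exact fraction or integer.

t_a=7 t_c=0 v_peak=42 T=14

vₘ²/aₘ = 47²/6 = 2209/6
294 < 2209/6 → triangular
v_peak = √(294·6) = √1764 = 42
t_a = 42/6 = 7; t_c = 0
T = 2·7 = 14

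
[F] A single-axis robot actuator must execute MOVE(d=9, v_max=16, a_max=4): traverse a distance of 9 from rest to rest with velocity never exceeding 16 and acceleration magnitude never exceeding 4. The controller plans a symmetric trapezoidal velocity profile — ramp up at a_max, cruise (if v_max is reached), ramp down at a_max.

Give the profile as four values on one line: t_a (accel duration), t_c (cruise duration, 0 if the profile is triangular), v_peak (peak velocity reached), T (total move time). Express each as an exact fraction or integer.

(v_max)²/a_max = 16²/4 = 64
9 < 64 ⇒ no cruise
v_peak = √(9·4) = √36 = 6
t_a = 6/4 = 3/2; t_c = 0
T = 2·3/2 = 3

t_a=3/2 t_c=0 v_peak=6 T=3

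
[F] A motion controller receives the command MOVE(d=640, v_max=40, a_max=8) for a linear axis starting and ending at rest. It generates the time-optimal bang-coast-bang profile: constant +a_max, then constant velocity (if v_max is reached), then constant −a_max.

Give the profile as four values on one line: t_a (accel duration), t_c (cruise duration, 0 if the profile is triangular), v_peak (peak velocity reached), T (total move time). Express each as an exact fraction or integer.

vₘ²/aₘ = 40²/8 = 200
640 ≥ 200 → trapezoidal
t_a = 40/8 = 5; v_peak = 40
d_cruise = 640 − 200 = 440; t_c = 440/40 = 11
T = 2·5 + 11 = 21

t_a=5 t_c=11 v_peak=40 T=21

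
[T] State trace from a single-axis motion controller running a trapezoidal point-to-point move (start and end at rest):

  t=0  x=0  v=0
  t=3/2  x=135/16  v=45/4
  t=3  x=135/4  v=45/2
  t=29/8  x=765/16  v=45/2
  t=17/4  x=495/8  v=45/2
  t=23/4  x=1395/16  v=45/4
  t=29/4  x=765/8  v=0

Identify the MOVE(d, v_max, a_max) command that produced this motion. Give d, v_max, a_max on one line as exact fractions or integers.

d=765/8 v_max=45/2 a_max=15/2

final state: t=29/4, x=765/8, v=0 → d = 765/8
a_max = (45/4−0)/(3/2−0) = 15/2
max v = 45/2 over t∈[3,17/4] → v_max = 45/2
check: 45/2·(3+5/4) = 765/8 ✓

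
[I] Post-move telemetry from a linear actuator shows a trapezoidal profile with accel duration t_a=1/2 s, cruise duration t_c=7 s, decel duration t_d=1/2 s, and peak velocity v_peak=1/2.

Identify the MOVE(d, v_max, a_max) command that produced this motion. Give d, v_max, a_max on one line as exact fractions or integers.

d=15/4 v_max=1/2 a_max=1

a_max = (1/2)/(1/2) = 1
d_a = ½·1/2·1/2 = 1/8; d_c = 1/2·7 = 7/2
d = 2·1/8 + 7/2 = 15/4
t_c = 7 > 0 so v_max = 1/2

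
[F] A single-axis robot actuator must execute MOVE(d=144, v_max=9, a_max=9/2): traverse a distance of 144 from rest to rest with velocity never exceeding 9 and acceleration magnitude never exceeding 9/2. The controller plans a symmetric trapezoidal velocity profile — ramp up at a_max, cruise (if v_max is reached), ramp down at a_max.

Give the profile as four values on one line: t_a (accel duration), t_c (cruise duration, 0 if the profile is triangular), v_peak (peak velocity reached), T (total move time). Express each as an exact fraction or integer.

(v_max)²/a_max = 9²/(9/2) = 18
144 ≥ 18 so v_max reached
t_a = 9/(9/2) = 2; v_peak = 9
d_cruise = 144 − 18 = 126; t_c = 126/9 = 14
T = 2·2 + 14 = 18

t_a=2 t_c=14 v_peak=9 T=18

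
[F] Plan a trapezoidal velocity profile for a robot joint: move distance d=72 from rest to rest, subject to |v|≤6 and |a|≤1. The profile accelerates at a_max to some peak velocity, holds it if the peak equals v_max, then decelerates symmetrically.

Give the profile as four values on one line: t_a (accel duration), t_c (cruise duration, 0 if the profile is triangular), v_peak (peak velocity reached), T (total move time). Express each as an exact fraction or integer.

v_max²/a_max = 6²/1 = 36
72 ≥ 36 so v_max reached
t_a = 6/1 = 6; v_peak = 6
d_cruise = 72 − 36 = 36; t_c = 36/6 = 6
T = 2·6 + 6 = 18

t_a=6 t_c=6 v_peak=6 T=18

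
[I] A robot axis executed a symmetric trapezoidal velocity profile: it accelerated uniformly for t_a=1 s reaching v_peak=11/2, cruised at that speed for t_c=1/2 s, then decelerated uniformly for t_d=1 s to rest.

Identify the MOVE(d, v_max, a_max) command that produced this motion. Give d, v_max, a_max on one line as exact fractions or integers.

d=33/4 v_max=11/2 a_max=11/2

a_max = (11/2)/1 = 11/2
d_a = ½·11/2·1 = 11/4; d_c = 11/2·1/2 = 11/4
d = 2·11/4 + 11/4 = 33/4
t_c = 1/2 > 0 so v_max = 11/2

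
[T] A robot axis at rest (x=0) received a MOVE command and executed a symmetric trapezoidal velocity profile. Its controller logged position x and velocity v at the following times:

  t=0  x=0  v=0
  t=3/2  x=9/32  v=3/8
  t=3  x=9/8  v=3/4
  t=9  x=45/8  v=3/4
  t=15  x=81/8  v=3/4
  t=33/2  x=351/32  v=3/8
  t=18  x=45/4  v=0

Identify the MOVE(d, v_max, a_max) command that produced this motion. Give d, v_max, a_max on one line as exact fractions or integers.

final state: t=18, x=45/4, v=0 → d = 45/4
a_max = (3/8−0)/(3/2−0) = 1/4
max v = 3/4 over t∈[3,15] → v_max = 3/4
check: 3/4·(3+12) = 45/4 ✓

d=45/4 v_max=3/4 a_max=1/4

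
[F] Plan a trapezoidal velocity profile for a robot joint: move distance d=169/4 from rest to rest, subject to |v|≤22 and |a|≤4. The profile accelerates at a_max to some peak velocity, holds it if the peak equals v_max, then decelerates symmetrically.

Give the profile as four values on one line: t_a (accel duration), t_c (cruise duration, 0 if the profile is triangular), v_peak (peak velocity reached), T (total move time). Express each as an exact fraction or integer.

v_max²/a_max = 22²/4 = 121
169/4 < 121 so t_c = 0
v_peak = √(169/4·4) = √169 = 13
t_a = 13/4; t_c = 0
T = 2·13/4 = 13/2

t_a=13/4 t_c=0 v_peak=13 T=13/2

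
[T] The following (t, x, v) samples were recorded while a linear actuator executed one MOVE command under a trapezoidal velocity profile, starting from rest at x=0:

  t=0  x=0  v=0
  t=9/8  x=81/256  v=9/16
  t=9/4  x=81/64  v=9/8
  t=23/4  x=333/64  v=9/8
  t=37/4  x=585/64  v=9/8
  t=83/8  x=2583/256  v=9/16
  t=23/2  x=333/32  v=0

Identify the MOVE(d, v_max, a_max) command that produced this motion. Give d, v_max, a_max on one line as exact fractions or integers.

final state: t=23/2, x=333/32, v=0 → d = 333/32
a_max = (9/16−0)/(9/8−0) = 1/2
max v = 9/8 over t∈[9/4,37/4] → v_max = 9/8
check: 9/8·(9/4+7) = 333/32 ✓

d=333/32 v_max=9/8 a_max=1/2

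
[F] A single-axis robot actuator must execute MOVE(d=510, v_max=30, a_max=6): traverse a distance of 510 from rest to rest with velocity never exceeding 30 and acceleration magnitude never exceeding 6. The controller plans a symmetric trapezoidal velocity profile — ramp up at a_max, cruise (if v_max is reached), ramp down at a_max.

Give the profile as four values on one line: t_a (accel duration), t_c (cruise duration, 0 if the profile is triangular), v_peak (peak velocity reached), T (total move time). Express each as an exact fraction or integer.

t_a=5 t_c=12 v_peak=30 T=22

v_max²/a_max = 30²/6 = 150
510 ≥ 150 → trapezoidal
t_a = 30/6 = 5; v_peak = 30
d_cruise = 510 − 150 = 360; t_c = 360/30 = 12
T = 2·5 + 12 = 22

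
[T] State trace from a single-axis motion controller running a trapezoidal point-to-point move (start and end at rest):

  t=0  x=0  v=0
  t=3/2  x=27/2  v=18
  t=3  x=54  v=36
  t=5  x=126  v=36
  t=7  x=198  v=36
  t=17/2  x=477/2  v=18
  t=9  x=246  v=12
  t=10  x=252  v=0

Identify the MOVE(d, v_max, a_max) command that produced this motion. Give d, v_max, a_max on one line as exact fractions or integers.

final state: t=10, x=252, v=0 → d = 252
a_max = (18−0)/(3/2−0) = 12
max v = 36 over t∈[3,7] → v_max = 36
check: 36·(3+4) = 252 ✓

d=252 v_max=36 a_max=12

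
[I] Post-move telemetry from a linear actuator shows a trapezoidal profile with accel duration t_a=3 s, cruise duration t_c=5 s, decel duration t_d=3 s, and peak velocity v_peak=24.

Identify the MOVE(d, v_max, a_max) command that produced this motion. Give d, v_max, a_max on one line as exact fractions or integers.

a_max = 24/3 = 8
d_a = ½·24·3 = 36; d_c = 24·5 = 120
d = 2·36 + 120 = 192
t_c = 5 > 0 so v_max = 24

d=192 v_max=24 a_max=8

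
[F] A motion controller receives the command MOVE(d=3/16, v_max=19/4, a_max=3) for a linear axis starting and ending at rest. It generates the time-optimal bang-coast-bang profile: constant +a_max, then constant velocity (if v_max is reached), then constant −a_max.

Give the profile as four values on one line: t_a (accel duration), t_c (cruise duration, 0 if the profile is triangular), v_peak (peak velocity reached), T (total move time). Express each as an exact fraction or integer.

(v_max)²/a_max = (19/4)²/3 = 361/48
3/16 < 361/48 so t_c = 0
v_peak = √(3/16·3) = √(9/16) = 3/4
t_a = (3/4)/3 = 1/4; t_c = 0
T = 2·1/4 = 1/2

t_a=1/4 t_c=0 v_peak=3/4 T=1/2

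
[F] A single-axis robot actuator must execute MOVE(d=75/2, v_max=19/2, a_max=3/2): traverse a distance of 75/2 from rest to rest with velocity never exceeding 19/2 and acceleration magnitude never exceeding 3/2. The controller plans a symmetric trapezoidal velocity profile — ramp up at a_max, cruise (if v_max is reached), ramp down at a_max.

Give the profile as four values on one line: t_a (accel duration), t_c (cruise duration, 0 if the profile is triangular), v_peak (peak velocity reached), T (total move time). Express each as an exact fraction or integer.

t_a=5 t_c=0 v_peak=15/2 T=10

vₘ²/aₘ = (19/2)²/(3/2) = 361/6
75/2 < 361/6 so t_c = 0
v_peak = √(75/2·3/2) = √(225/4) = 15/2
t_a = (15/2)/(3/2) = 5; t_c = 0
T = 2·5 = 10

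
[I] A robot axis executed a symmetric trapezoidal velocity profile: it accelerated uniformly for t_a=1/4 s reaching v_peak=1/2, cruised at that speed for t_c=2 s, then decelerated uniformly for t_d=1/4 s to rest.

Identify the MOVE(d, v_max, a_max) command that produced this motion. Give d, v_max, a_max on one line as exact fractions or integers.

d=9/8 v_max=1/2 a_max=2

a_max = (1/2)/(1/4) = 2
d_a = ½·1/2·1/4 = 1/16; d_c = 1/2·2 = 1
d = 2·1/16 + 1 = 9/8
t_c = 2 > 0 so v_max = 1/2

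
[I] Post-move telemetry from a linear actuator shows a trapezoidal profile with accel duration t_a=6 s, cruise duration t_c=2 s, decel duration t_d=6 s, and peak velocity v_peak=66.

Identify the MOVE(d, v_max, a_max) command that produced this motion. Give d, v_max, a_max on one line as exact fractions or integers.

d=528 v_max=66 a_max=11

a_max = 66/6 = 11
d_a = ½·66·6 = 198; d_c = 66·2 = 132
d = 2·198 + 132 = 528
t_c = 2 > 0 so v_max = 66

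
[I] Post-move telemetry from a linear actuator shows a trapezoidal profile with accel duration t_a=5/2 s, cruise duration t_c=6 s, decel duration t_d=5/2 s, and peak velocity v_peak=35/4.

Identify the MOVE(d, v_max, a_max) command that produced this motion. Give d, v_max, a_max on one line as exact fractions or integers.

a_max = (35/4)/(5/2) = 7/2
d_a = ½·35/4·5/2 = 175/16; d_c = 35/4·6 = 105/2
d = 2·175/16 + 105/2 = 595/8
t_c = 6 > 0 → v_max = v_peak = 35/4

d=595/8 v_max=35/4 a_max=7/2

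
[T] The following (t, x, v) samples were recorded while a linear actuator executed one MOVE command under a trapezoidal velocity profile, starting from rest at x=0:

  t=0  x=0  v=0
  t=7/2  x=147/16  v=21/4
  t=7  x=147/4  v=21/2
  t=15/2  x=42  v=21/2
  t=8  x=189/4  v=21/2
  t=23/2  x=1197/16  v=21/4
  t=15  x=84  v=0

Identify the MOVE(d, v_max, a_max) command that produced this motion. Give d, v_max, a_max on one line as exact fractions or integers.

d=84 v_max=21/2 a_max=3/2

final state: t=15, x=84, v=0 → d = 84
a_max = (21/4−0)/(7/2−0) = 3/2
max v = 21/2 over t∈[7,8] → v_max = 21/2
check: 21/2·(7+1) = 84 ✓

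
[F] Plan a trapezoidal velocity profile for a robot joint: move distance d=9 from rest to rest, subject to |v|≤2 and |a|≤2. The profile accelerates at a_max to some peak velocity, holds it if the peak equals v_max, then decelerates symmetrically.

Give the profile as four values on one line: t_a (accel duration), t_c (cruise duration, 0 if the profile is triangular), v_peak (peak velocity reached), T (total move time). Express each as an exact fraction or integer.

t_a=1 t_c=7/2 v_peak=2 T=11/2

v_max²/a_max = 2²/2 = 2
9 ≥ 2 so v_max reached
t_a = 2/2 = 1; v_peak = 2
d_cruise = 9 − 2 = 7; t_c = 7/2
T = 2·1 + 7/2 = 11/2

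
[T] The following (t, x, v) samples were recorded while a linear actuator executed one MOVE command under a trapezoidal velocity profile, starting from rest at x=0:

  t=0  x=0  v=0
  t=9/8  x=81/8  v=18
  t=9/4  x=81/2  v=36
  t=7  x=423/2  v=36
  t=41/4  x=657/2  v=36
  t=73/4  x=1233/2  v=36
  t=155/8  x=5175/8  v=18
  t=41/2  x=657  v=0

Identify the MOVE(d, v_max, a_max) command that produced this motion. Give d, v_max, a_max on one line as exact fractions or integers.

d=657 v_max=36 a_max=16

final state: t=41/2, x=657, v=0 → d = 657
a_max = (18−0)/(9/8−0) = 16
max v = 36 over t∈[9/4,73/4] → v_max = 36
check: 36·(9/4+16) = 657 ✓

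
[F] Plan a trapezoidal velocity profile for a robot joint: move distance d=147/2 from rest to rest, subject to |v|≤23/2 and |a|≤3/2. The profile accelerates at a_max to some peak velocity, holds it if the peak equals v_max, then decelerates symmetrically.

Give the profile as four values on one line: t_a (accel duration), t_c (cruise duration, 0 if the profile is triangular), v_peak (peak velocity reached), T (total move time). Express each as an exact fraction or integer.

t_a=7 t_c=0 v_peak=21/2 T=14

vₘ²/aₘ = (23/2)²/(3/2) = 529/6
147/2 < 529/6 ⇒ no cruise
v_peak = √(147/2·3/2) = √(441/4) = 21/2
t_a = (21/2)/(3/2) = 7; t_c = 0
T = 2·7 = 14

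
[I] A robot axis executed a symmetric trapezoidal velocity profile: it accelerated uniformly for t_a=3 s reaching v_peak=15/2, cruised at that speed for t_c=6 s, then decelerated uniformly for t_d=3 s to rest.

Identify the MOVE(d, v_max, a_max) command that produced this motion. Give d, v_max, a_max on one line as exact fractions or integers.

d=135/2 v_max=15/2 a_max=5/2

a_max = (15/2)/3 = 5/2
d_a = ½·15/2·3 = 45/4; d_c = 15/2·6 = 45
d = 2·45/4 + 45 = 135/2
t_c = 6 > 0 ⇒ limit active, v_max = 15/2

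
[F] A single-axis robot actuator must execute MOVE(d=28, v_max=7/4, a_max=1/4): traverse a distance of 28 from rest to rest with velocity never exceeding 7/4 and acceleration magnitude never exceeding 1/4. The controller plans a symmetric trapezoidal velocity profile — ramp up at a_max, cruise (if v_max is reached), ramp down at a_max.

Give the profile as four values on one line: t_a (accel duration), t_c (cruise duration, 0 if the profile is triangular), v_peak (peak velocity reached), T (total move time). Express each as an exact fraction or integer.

vₘ²/aₘ = (7/4)²/(1/4) = 49/4
28 ≥ 49/4 ⇒ cruise phase
t_a = (7/4)/(1/4) = 7; v_peak = 7/4
d_cruise = 28 − 49/4 = 63/4; t_c = (63/4)/(7/4) = 9
T = 2·7 + 9 = 23

t_a=7 t_c=9 v_peak=7/4 T=23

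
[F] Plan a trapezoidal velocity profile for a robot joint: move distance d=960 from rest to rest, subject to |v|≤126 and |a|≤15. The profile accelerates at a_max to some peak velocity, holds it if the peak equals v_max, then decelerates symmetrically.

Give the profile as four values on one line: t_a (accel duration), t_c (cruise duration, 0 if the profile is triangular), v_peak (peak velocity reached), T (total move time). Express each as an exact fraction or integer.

v_max²/a_max = 126²/15 = 5292/5
960 < 5292/5 ⇒ no cruise
v_peak = √(960·15) = √14400 = 120
t_a = 120/15 = 8; t_c = 0
T = 2·8 = 16

t_a=8 t_c=0 v_peak=120 T=16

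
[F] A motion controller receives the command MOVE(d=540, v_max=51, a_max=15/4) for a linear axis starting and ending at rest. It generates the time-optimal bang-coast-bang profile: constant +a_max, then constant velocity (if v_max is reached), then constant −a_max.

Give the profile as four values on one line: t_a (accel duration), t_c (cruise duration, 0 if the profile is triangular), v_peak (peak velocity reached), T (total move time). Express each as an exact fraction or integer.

(v_max)²/a_max = 51²/(15/4) = 3468/5
540 < 3468/5 so t_c = 0
v_peak = √(540·15/4) = √2025 = 45
t_a = 45/(15/4) = 12; t_c = 0
T = 2·12 = 24

t_a=12 t_c=0 v_peak=45 T=24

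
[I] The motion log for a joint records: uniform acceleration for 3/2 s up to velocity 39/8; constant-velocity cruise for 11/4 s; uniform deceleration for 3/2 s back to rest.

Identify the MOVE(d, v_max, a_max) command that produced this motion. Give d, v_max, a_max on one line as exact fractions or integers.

a_max = (39/8)/(3/2) = 13/4
d_a = ½·39/8·3/2 = 117/32; d_c = 39/8·11/4 = 429/32
d = 2·117/32 + 429/32 = 663/32
t_c = 11/4 > 0 so v_max = 39/8

d=663/32 v_max=39/8 a_max=13/4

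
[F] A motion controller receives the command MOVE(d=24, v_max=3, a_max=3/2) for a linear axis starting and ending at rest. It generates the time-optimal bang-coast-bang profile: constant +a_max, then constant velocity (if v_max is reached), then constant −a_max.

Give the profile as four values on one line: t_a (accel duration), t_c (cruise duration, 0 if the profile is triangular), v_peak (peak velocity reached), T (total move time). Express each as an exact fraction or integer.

vₘ²/aₘ = 3²/(3/2) = 6
24 ≥ 6 → trapezoidal
t_a = 3/(3/2) = 2; v_peak = 3
d_cruise = 24 − 6 = 18; t_c = 18/3 = 6
T = 2·2 + 6 = 10

t_a=2 t_c=6 v_peak=3 T=10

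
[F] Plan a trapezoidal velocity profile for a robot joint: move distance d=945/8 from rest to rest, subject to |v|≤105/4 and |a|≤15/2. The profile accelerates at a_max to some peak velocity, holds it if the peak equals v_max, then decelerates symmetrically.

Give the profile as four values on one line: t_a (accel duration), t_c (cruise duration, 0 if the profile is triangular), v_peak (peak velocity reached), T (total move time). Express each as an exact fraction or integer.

t_a=7/2 t_c=1 v_peak=105/4 T=8

(v_max)²/a_max = (105/4)²/(15/2) = 735/8
945/8 ≥ 735/8 ⇒ cruise phase
t_a = (105/4)/(15/2) = 7/2; v_peak = 105/4
d_cruise = 945/8 − 735/8 = 105/4; t_c = (105/4)/(105/4) = 1
T = 2·7/2 + 1 = 8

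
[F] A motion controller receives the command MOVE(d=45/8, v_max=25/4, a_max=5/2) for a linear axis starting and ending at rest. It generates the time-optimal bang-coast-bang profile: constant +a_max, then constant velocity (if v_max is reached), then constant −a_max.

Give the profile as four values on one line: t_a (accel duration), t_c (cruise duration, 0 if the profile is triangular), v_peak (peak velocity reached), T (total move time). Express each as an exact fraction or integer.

t_a=3/2 t_c=0 v_peak=15/4 T=3

v_max²/a_max = (25/4)²/(5/2) = 125/8
45/8 < 125/8 → triangular
v_peak = √(45/8·5/2) = √(225/16) = 15/4
t_a = (15/4)/(5/2) = 3/2; t_c = 0
T = 2·3/2 = 3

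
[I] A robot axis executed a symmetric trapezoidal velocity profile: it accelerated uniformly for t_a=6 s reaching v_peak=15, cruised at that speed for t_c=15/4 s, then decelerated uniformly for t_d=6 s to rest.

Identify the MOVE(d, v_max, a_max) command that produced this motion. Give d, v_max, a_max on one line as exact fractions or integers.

a_max = 15/6 = 5/2
d_a = ½·15·6 = 45; d_c = 15·15/4 = 225/4
d = 2·45 + 225/4 = 585/4
t_c = 15/4 > 0 ⇒ limit active, v_max = 15

d=585/4 v_max=15 a_max=5/2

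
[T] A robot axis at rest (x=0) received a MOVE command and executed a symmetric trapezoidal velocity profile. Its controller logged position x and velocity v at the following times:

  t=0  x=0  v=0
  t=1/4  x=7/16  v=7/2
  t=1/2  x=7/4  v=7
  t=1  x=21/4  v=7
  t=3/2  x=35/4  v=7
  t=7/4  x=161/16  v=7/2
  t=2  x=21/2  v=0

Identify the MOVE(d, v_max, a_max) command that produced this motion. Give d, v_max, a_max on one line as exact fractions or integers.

d=21/2 v_max=7 a_max=14

final state: t=2, x=21/2, v=0 → d = 21/2
a_max = (7/2−0)/(1/4−0) = 14
max v = 7 over t∈[1/2,3/2] → v_max = 7
check: 7·(1/2+1) = 21/2 ✓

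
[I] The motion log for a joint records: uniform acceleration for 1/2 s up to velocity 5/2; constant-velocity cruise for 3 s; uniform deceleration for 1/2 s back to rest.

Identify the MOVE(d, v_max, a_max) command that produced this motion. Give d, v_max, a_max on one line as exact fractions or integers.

d=35/4 v_max=5/2 a_max=5

a_max = (5/2)/(1/2) = 5
d_a = ½·5/2·1/2 = 5/8; d_c = 5/2·3 = 15/2
d = 2·5/8 + 15/2 = 35/4
t_c = 3 > 0 so v_max = 5/2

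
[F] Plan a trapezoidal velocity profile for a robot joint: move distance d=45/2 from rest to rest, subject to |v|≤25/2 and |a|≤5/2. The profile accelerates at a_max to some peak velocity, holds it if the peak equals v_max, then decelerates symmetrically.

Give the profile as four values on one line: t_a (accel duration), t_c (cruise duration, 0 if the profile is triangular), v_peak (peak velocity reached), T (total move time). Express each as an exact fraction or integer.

t_a=3 t_c=0 v_peak=15/2 T=6

(v_max)²/a_max = (25/2)²/(5/2) = 125/2
45/2 < 125/2 so t_c = 0
v_peak = √(45/2·5/2) = √(225/4) = 15/2
t_a = (15/2)/(5/2) = 3; t_c = 0
T = 2·3 = 6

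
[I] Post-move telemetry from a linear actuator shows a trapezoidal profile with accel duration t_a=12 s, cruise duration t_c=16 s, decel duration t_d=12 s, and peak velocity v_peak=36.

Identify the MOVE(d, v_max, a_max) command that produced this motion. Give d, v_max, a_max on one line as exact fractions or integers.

a_max = 36/12 = 3
d_a = ½·36·12 = 216; d_c = 36·16 = 576
d = 2·216 + 576 = 1008
t_c = 16 > 0 ⇒ limit active, v_max = 36

d=1008 v_max=36 a_max=3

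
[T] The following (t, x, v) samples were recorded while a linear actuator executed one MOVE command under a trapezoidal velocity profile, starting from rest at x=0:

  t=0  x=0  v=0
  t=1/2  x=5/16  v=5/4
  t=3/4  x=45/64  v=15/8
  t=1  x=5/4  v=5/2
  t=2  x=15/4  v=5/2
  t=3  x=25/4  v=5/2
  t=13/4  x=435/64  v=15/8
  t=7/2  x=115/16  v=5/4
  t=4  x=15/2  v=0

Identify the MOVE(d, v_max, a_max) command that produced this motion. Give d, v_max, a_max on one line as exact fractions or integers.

final state: t=4, x=15/2, v=0 → d = 15/2
a_max = (5/4−0)/(1/2−0) = 5/2
max v = 5/2 over t∈[1,3] → v_max = 5/2
check: 5/2·(1+2) = 15/2 ✓

d=15/2 v_max=5/2 a_max=5/2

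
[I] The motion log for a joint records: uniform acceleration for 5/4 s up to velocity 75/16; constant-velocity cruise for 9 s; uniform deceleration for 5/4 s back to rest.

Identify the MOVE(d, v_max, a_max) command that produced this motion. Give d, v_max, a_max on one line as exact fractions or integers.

a_max = (75/16)/(5/4) = 15/4
d_a = ½·75/16·5/4 = 375/128; d_c = 75/16·9 = 675/16
d = 2·375/128 + 675/16 = 3075/64
t_c = 9 > 0 → v_max = v_peak = 75/16

d=3075/64 v_max=75/16 a_max=15/4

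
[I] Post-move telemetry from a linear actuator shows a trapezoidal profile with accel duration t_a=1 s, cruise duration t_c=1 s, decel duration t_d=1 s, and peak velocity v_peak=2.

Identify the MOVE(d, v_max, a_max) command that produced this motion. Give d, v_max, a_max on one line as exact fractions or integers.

d=4 v_max=2 a_max=2

a_max = 2/1 = 2
d_a = ½·2·1 = 1; d_c = 2·1 = 2
d = 2·1 + 2 = 4
t_c = 1 > 0 ⇒ limit active, v_max = 2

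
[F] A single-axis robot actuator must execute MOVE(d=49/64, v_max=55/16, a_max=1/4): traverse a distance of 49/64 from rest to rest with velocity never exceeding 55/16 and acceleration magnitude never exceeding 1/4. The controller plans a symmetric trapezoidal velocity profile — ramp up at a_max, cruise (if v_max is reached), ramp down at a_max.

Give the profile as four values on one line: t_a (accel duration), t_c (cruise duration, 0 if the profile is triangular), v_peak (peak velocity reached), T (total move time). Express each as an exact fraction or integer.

t_a=7/4 t_c=0 v_peak=7/16 T=7/2

v_max²/a_max = (55/16)²/(1/4) = 3025/64
49/64 < 3025/64 ⇒ no cruise
v_peak = √(49/64·1/4) = √(49/256) = 7/16
t_a = (7/16)/(1/4) = 7/4; t_c = 0
T = 2·7/4 = 7/2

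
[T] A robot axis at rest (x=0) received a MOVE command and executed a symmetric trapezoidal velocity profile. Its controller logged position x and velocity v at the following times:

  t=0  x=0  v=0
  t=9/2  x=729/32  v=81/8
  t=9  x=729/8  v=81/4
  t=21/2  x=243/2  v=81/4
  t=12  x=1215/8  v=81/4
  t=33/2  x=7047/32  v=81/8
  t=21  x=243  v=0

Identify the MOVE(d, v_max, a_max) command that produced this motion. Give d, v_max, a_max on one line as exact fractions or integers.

d=243 v_max=81/4 a_max=9/4

final state: t=21, x=243, v=0 → d = 243
a_max = (81/8−0)/(9/2−0) = 9/4
max v = 81/4 over t∈[9,12] → v_max = 81/4
check: 81/4·(9+3) = 243 ✓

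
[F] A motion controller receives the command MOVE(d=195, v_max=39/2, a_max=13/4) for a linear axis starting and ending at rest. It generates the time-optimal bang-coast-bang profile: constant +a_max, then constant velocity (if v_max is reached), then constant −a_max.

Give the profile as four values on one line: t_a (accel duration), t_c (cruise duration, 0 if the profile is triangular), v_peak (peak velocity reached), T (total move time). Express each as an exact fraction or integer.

t_a=6 t_c=4 v_peak=39/2 T=16

(v_max)²/a_max = (39/2)²/(13/4) = 117
195 ≥ 117 so v_max reached
t_a = (39/2)/(13/4) = 6; v_peak = 39/2
d_cruise = 195 − 117 = 78; t_c = 78/(39/2) = 4
T = 2·6 + 4 = 16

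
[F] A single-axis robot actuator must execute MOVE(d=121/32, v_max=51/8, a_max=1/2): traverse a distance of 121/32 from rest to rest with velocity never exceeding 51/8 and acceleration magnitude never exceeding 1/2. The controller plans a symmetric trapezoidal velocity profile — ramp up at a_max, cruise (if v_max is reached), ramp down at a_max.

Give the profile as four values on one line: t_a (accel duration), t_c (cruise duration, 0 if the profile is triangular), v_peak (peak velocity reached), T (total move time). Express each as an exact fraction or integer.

t_a=11/4 t_c=0 v_peak=11/8 T=11/2

vₘ²/aₘ = (51/8)²/(1/2) = 2601/32
121/32 < 2601/32 so t_c = 0
v_peak = √(121/32·1/2) = √(121/64) = 11/8
t_a = (11/8)/(1/2) = 11/4; t_c = 0
T = 2·11/4 = 11/2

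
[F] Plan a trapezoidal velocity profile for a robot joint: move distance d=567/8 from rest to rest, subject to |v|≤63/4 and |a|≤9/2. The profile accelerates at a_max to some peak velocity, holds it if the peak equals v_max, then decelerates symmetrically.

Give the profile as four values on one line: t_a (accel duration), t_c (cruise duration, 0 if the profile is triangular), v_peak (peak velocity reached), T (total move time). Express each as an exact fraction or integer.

t_a=7/2 t_c=1 v_peak=63/4 T=8

v_max²/a_max = (63/4)²/(9/2) = 441/8
567/8 ≥ 441/8 → trapezoidal
t_a = (63/4)/(9/2) = 7/2; v_peak = 63/4
d_cruise = 567/8 − 441/8 = 63/4; t_c = (63/4)/(63/4) = 1
T = 2·7/2 + 1 = 8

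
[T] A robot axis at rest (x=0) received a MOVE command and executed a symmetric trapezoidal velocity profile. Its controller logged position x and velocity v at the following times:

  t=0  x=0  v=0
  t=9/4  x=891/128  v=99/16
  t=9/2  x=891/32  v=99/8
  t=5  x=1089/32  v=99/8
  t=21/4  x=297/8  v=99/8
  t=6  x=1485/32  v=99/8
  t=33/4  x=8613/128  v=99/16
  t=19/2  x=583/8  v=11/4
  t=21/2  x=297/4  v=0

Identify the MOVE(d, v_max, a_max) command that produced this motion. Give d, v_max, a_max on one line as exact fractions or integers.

d=297/4 v_max=99/8 a_max=11/4

final state: t=21/2, x=297/4, v=0 → d = 297/4
a_max = (99/16−0)/(9/4−0) = 11/4
max v = 99/8 over t∈[9/2,6] → v_max = 99/8
check: 99/8·(9/2+3/2) = 297/4 ✓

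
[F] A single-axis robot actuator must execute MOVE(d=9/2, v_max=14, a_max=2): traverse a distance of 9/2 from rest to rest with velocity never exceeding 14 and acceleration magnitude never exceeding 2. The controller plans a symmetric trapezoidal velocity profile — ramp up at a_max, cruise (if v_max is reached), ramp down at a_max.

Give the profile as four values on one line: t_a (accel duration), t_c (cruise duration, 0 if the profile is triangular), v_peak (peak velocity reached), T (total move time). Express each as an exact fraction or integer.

vₘ²/aₘ = 14²/2 = 98
9/2 < 98 → triangular
v_peak = √(9/2·2) = √9 = 3
t_a = 3/2; t_c = 0
T = 2·3/2 = 3

t_a=3/2 t_c=0 v_peak=3 T=3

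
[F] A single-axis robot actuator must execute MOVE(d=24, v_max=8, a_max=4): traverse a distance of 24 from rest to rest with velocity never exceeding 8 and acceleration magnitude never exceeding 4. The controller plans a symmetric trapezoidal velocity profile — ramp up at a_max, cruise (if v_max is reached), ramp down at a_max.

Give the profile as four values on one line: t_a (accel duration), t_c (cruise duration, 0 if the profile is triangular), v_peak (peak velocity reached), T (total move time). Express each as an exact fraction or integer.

t_a=2 t_c=1 v_peak=8 T=5

vₘ²/aₘ = 8²/4 = 16
24 ≥ 16 so v_max reached
t_a = 8/4 = 2; v_peak = 8
d_cruise = 24 − 16 = 8; t_c = 8/8 = 1
T = 2·2 + 1 = 5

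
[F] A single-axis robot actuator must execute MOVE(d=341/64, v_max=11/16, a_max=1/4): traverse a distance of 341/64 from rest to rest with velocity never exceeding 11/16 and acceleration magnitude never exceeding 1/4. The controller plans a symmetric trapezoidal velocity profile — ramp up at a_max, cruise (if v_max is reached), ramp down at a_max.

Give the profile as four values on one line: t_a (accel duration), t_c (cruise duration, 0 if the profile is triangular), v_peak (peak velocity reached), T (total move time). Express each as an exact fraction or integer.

t_a=11/4 t_c=5 v_peak=11/16 T=21/2

(v_max)²/a_max = (11/16)²/(1/4) = 121/64
341/64 ≥ 121/64 → trapezoidal
t_a = (11/16)/(1/4) = 11/4; v_peak = 11/16
d_cruise = 341/64 − 121/64 = 55/16; t_c = (55/16)/(11/16) = 5
T = 2·11/4 + 5 = 21/2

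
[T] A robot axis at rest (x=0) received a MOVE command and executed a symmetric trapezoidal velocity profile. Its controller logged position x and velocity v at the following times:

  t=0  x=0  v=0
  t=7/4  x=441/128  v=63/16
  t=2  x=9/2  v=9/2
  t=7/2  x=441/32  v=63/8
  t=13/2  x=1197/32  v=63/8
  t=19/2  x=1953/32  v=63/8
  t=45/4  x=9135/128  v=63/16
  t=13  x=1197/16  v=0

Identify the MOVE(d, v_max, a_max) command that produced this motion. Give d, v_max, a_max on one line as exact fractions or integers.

d=1197/16 v_max=63/8 a_max=9/4

final state: t=13, x=1197/16, v=0 → d = 1197/16
a_max = (63/16−0)/(7/4−0) = 9/4
max v = 63/8 over t∈[7/2,19/2] → v_max = 63/8
check: 63/8·(7/2+6) = 1197/16 ✓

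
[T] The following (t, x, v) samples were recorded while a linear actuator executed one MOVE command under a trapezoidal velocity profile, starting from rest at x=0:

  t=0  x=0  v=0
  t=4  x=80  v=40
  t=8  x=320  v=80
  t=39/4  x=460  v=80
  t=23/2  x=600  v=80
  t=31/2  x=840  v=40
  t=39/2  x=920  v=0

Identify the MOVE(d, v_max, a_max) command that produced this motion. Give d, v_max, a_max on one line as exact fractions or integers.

d=920 v_max=80 a_max=10

final state: t=39/2, x=920, v=0 → d = 920
a_max = (40−0)/(4−0) = 10
max v = 80 over t∈[8,23/2] → v_max = 80
check: 80·(8+7/2) = 920 ✓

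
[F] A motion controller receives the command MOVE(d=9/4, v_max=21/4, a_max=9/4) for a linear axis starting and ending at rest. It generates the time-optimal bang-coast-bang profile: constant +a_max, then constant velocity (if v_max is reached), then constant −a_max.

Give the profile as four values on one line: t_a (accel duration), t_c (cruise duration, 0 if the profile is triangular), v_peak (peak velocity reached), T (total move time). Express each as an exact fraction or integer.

t_a=1 t_c=0 v_peak=9/4 T=2

v_max²/a_max = (21/4)²/(9/4) = 49/4
9/4 < 49/4 ⇒ no cruise
v_peak = √(9/4·9/4) = √(81/16) = 9/4
t_a = (9/4)/(9/4) = 1; t_c = 0
T = 2·1 = 2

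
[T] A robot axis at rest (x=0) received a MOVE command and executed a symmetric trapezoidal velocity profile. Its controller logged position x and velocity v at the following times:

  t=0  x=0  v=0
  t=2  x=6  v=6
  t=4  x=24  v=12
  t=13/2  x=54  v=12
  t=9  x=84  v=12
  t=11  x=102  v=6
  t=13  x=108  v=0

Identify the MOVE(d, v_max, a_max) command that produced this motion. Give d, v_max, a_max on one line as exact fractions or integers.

final state: t=13, x=108, v=0 → d = 108
a_max = (6−0)/(2−0) = 3
max v = 12 over t∈[4,9] → v_max = 12
check: 12·(4+5) = 108 ✓

d=108 v_max=12 a_max=3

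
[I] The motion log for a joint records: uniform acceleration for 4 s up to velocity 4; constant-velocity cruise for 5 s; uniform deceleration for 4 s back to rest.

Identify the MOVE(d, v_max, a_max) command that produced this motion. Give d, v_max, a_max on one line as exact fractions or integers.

d=36 v_max=4 a_max=1

a_max = 4/4 = 1
d_a = ½·4·4 = 8; d_c = 4·5 = 20
d = 2·8 + 20 = 36
t_c = 5 > 0 ⇒ limit active, v_max = 4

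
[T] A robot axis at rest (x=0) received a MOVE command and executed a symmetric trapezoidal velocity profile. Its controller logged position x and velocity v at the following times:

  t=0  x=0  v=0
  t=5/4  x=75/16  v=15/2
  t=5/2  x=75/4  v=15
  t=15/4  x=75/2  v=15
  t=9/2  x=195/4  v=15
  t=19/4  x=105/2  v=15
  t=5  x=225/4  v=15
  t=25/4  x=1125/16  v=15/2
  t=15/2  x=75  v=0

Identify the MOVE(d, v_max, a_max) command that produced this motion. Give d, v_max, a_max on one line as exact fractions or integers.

final state: t=15/2, x=75, v=0 → d = 75
a_max = (15/2−0)/(5/4−0) = 6
max v = 15 over t∈[5/2,5] → v_max = 15
check: 15·(5/2+5/2) = 75 ✓

d=75 v_max=15 a_max=6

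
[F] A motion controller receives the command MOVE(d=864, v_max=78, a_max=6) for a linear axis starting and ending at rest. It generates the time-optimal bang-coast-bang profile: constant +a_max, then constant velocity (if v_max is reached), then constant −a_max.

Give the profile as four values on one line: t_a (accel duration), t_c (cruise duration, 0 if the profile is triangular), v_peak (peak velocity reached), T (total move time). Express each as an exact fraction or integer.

vₘ²/aₘ = 78²/6 = 1014
864 < 1014 so t_c = 0
v_peak = √(864·6) = √5184 = 72
t_a = 72/6 = 12; t_c = 0
T = 2·12 = 24

t_a=12 t_c=0 v_peak=72 T=24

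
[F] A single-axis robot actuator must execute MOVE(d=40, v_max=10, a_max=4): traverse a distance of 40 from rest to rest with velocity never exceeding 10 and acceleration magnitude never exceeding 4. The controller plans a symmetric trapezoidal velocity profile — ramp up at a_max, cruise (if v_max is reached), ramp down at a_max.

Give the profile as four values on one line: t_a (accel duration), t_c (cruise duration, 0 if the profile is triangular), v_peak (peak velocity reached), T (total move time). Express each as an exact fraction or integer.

(v_max)²/a_max = 10²/4 = 25
40 ≥ 25 → trapezoidal
t_a = 10/4 = 5/2; v_peak = 10
d_cruise = 40 − 25 = 15; t_c = 15/10 = 3/2
T = 2·5/2 + 3/2 = 13/2

t_a=5/2 t_c=3/2 v_peak=10 T=13/2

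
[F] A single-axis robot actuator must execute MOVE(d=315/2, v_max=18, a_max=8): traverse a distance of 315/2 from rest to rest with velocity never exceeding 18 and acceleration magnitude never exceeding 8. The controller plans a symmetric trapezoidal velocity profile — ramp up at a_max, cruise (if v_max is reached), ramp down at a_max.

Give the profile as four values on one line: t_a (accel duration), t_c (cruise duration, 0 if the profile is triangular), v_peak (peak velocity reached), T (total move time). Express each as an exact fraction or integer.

(v_max)²/a_max = 18²/8 = 81/2
315/2 ≥ 81/2 so v_max reached
t_a = 18/8 = 9/4; v_peak = 18
d_cruise = 315/2 − 81/2 = 117; t_c = 117/18 = 13/2
T = 2·9/4 + 13/2 = 11

t_a=9/4 t_c=13/2 v_peak=18 T=11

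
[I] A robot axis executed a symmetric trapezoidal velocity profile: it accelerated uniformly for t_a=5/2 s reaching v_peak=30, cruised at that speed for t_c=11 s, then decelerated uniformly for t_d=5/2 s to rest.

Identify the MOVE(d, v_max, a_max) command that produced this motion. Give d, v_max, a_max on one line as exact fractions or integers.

d=405 v_max=30 a_max=12

a_max = 30/(5/2) = 12
d_a = ½·30·5/2 = 75/2; d_c = 30·11 = 330
d = 2·75/2 + 330 = 405
t_c = 11 > 0 ⇒ limit active, v_max = 30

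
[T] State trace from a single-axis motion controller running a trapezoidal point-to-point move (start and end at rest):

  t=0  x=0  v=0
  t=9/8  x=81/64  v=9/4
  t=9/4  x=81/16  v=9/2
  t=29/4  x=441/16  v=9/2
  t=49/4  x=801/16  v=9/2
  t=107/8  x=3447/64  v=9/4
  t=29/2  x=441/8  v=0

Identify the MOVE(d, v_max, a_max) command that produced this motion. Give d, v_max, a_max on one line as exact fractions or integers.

d=441/8 v_max=9/2 a_max=2

final state: t=29/2, x=441/8, v=0 → d = 441/8
a_max = (9/4−0)/(9/8−0) = 2
max v = 9/2 over t∈[9/4,49/4] → v_max = 9/2
check: 9/2·(9/4+10) = 441/8 ✓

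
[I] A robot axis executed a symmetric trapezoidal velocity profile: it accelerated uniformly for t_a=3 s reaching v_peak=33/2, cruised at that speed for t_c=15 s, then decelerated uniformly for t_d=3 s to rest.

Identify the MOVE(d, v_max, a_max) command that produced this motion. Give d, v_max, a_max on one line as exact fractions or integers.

a_max = (33/2)/3 = 11/2
d_a = ½·33/2·3 = 99/4; d_c = 33/2·15 = 495/2
d = 2·99/4 + 495/2 = 297
t_c = 15 > 0 ⇒ limit active, v_max = 33/2

d=297 v_max=33/2 a_max=11/2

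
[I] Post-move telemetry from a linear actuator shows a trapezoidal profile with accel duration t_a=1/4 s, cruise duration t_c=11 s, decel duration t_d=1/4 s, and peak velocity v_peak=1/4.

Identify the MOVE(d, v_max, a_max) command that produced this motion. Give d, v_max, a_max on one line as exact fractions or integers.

d=45/16 v_max=1/4 a_max=1

a_max = (1/4)/(1/4) = 1
d_a = ½·1/4·1/4 = 1/32; d_c = 1/4·11 = 11/4
d = 2·1/32 + 11/4 = 45/16
t_c = 11 > 0 ⇒ limit active, v_max = 1/4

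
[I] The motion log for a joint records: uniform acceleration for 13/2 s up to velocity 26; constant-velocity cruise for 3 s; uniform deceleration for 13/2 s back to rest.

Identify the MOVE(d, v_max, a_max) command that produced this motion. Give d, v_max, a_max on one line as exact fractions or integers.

a_max = 26/(13/2) = 4
d_a = ½·26·13/2 = 169/2; d_c = 26·3 = 78
d = 2·169/2 + 78 = 247
t_c = 3 > 0 ⇒ limit active, v_max = 26

d=247 v_max=26 a_max=4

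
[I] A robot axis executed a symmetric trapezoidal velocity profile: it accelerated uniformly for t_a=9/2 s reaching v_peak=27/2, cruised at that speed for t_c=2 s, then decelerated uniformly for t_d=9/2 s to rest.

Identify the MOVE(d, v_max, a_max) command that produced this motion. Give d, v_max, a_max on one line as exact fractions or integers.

a_max = (27/2)/(9/2) = 3
d_a = ½·27/2·9/2 = 243/8; d_c = 27/2·2 = 27
d = 2·243/8 + 27 = 351/4
t_c = 2 > 0 so v_max = 27/2

d=351/4 v_max=27/2 a_max=3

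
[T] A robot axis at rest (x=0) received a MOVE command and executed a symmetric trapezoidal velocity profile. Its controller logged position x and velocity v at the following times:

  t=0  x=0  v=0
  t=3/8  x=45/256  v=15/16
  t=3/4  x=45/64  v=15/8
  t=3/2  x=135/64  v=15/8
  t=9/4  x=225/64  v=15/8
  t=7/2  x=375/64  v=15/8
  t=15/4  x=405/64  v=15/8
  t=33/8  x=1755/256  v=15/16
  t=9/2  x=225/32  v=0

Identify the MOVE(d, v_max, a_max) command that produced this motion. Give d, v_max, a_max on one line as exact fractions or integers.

final state: t=9/2, x=225/32, v=0 → d = 225/32
a_max = (15/16−0)/(3/8−0) = 5/2
max v = 15/8 over t∈[3/4,15/4] → v_max = 15/8
check: 15/8·(3/4+3) = 225/32 ✓

d=225/32 v_max=15/8 a_max=5/2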